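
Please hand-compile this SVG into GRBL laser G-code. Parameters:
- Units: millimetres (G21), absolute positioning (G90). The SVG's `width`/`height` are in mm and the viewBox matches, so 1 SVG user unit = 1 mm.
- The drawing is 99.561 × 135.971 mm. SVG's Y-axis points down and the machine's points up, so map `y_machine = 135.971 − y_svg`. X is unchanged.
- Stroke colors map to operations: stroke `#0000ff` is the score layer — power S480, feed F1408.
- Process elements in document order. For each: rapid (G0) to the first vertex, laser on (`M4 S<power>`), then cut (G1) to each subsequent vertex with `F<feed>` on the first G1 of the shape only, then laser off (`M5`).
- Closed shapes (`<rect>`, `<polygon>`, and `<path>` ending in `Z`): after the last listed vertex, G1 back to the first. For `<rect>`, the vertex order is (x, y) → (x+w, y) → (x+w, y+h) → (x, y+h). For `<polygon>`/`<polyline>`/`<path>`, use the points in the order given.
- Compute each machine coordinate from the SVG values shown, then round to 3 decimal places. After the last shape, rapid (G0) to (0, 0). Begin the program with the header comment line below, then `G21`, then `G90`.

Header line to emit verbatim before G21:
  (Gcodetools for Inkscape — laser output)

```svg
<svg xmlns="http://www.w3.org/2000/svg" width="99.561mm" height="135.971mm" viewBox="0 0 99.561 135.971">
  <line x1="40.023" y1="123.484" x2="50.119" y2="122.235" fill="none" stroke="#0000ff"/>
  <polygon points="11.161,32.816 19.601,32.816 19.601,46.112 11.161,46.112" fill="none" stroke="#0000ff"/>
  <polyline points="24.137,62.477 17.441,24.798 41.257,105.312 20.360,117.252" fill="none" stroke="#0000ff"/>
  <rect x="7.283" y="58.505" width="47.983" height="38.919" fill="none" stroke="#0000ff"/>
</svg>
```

viewBox `0 0 99.561 135.971` with mm width/height → 1 unit = 1 mm. Flip: y_m = 135.971 − y_svg.

**Shape 1** — `<line>` line segment, stroke `#0000ff` → score (S480, F1408). Machine vertices: (40.023,12.487) → (50.119,13.736). Open path.

**Shape 2** — `<polygon>` rectangle, stroke `#0000ff` → score (S480, F1408). Machine vertices: (11.161,103.155) → (19.601,103.155) → (19.601,89.859) → (11.161,89.859) → (11.161,103.155). Closed: final G1 returns to the first vertex.

**Shape 3** — `<polyline>` open polyline, stroke `#0000ff` → score (S480, F1408). Machine vertices: (24.137,73.494) → (17.441,111.173) → (41.257,30.659) → (20.360,18.719). Open path.

**Shape 4** — `<rect>` rectangle, stroke `#0000ff` → score (S480, F1408). Machine vertices: (7.283,77.466) → (55.266,77.466) → (55.266,38.547) → (7.283,38.547) → (7.283,77.466). Closed: final G1 returns to the first vertex.

(Gcodetools for Inkscape — laser output)
G21
G90
G0 X40.023 Y12.487
M4 S480
G1 X50.119 Y13.736 F1408
M5
G0 X11.161 Y103.155
M4 S480
G1 X19.601 Y103.155 F1408
G1 X19.601 Y89.859
G1 X11.161 Y89.859
G1 X11.161 Y103.155
M5
G0 X24.137 Y73.494
M4 S480
G1 X17.441 Y111.173 F1408
G1 X41.257 Y30.659
G1 X20.360 Y18.719
M5
G0 X7.283 Y77.466
M4 S480
G1 X55.266 Y77.466 F1408
G1 X55.266 Y38.547
G1 X7.283 Y38.547
G1 X7.283 Y77.466
M5
G0 X0.000 Y0.000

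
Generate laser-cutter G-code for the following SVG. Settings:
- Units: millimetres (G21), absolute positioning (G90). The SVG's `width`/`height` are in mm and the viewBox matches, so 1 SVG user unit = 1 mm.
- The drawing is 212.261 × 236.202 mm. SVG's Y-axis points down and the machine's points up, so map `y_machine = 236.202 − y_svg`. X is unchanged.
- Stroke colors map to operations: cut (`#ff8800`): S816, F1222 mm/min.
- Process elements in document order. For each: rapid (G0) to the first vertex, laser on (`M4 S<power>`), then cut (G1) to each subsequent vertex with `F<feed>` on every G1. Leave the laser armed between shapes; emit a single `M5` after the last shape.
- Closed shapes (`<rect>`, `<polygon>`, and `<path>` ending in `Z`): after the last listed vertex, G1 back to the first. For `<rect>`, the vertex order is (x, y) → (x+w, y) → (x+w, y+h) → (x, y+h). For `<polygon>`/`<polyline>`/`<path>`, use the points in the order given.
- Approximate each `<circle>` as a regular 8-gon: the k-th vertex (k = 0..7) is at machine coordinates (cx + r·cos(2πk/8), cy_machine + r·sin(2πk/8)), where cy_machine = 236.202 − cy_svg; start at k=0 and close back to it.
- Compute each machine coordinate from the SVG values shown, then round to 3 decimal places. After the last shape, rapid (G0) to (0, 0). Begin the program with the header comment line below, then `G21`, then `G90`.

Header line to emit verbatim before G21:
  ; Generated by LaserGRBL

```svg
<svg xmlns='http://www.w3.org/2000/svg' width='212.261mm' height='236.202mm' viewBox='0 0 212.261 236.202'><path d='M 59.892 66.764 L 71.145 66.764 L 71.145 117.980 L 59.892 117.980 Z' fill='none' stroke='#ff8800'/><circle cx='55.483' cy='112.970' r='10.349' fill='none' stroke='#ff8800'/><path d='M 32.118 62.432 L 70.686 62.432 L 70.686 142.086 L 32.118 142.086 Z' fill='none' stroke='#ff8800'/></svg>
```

viewBox `0 0 212.261 236.202` with mm width/height → 1 unit = 1 mm. Flip: y_m = 236.202 − y_svg.

**Shape 1** — `<path>` rectangle, stroke `#ff8800` → cut (S816, F1222). Machine vertices: (59.892,169.438) → (71.145,169.438) → (71.145,118.222) → (59.892,118.222) → (59.892,169.438). Closed: final G1 returns to the first vertex.

**Shape 2** — `<circle>` circle, stroke `#ff8800` → cut (S816, F1222). Machine vertices: (65.832,123.232) → (62.801,130.550) → (55.483,133.581) → (48.165,130.550) → (45.134,123.232) → (48.165,115.914) → (55.483,112.883) → (62.801,115.914) → (65.832,123.232). Closed: final G1 returns to the first vertex.

**Shape 3** — `<path>` rectangle, stroke `#ff8800` → cut (S816, F1222). Machine vertices: (32.118,173.770) → (70.686,173.770) → (70.686,94.116) → (32.118,94.116) → (32.118,173.770). Closed: final G1 returns to the first vertex.

; Generated by LaserGRBL
G21
G90
G0 X59.892 Y169.438
M4 S816
G1 X71.145 Y169.438 F1222
G1 X71.145 Y118.222 F1222
G1 X59.892 Y118.222 F1222
G1 X59.892 Y169.438 F1222
G0 X65.832 Y123.232
M4 S816
G1 X62.801 Y130.550 F1222
G1 X55.483 Y133.581 F1222
G1 X48.165 Y130.550 F1222
G1 X45.134 Y123.232 F1222
G1 X48.165 Y115.914 F1222
G1 X55.483 Y112.883 F1222
G1 X62.801 Y115.914 F1222
G1 X65.832 Y123.232 F1222
G0 X32.118 Y173.770
M4 S816
G1 X70.686 Y173.770 F1222
G1 X70.686 Y94.116 F1222
G1 X32.118 Y94.116 F1222
G1 X32.118 Y173.770 F1222
M5
G0 X0.000 Y0.000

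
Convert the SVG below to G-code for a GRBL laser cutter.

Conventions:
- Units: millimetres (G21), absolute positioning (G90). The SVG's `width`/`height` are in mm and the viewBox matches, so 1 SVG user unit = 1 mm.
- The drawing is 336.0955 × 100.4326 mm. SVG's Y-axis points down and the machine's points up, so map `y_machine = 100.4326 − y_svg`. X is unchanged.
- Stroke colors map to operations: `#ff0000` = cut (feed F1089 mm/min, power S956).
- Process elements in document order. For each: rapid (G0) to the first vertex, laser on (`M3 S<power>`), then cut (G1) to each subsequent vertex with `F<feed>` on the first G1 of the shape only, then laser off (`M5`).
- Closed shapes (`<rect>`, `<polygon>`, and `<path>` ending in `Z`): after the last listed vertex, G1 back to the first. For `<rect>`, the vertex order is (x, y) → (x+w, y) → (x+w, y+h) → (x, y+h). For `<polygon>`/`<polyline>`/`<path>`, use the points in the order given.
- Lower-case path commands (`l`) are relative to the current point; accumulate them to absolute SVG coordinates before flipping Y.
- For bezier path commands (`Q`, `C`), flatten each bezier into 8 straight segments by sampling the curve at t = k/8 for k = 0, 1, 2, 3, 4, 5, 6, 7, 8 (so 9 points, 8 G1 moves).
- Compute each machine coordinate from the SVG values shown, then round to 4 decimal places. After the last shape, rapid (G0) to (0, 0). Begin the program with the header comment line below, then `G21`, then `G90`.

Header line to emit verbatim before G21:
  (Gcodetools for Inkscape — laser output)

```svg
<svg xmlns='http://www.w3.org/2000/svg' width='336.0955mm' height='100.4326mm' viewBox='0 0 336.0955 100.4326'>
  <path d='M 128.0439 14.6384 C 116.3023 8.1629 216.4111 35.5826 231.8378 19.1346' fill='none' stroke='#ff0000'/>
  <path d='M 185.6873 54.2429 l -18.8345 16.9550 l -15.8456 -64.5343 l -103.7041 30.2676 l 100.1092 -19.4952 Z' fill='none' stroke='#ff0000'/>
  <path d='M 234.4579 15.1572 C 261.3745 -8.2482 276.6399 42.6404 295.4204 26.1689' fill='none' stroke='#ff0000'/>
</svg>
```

(Gcodetools for Inkscape — laser output)
G21
G90
G0 X128.0439 Y85.7942
M3 S956
G1 X128.4999 Y86.7856 F1089
G1 X137.1388 Y85.5105
G1 X151.6575 Y82.8804
G1 X169.7527 Y79.8064
G1 X189.1215 Y77.1999
G1 X207.4607 Y75.9721
G1 X222.4672 Y77.0344
G1 X231.8378 Y81.2980
M5
G0 X185.6873 Y46.1897
M3 S956
G1 X166.8528 Y29.2347 F1089
G1 X151.0072 Y93.7690
G1 X47.3031 Y63.5014
G1 X147.4123 Y82.9966
G1 X185.6873 Y46.1897
M5
G0 X234.4579 Y85.2754
M3 S956
G1 X244.0351 Y90.8466 F1089
G1 X252.6977 Y91.1127
G1 X260.6235 Y87.7337
G1 X267.9902 Y82.3698
G1 X274.9755 Y76.6808
G1 X281.7571 Y72.3267
G1 X288.5129 Y70.9677
G1 X295.4204 Y74.2637
M5
G0 X0.0000 Y0.0000

viewBox `0 0 336.0955 100.4326` with mm width/height → 1 unit = 1 mm. Flip: y_m = 100.4326 − y_svg.

**Shape 1** — `<path>` cubic bezier, stroke `#ff0000` → cut (S956, F1089). Control points (SVG): P0=(128.0439,14.6384), P1=(116.3023,8.1629), P2=(216.4111,35.5826), P3=(231.8378,19.1346); sampled at t=k/8. Machine vertices: (128.0439,85.7942) → (128.4999,86.7856) → (137.1388,85.5105) → (151.6575,82.8804) → (169.7527,79.8064) → (189.1215,77.1999) → (207.4607,75.9721) → (222.4672,77.0344) → (231.8378,81.2980). Open path.

**Shape 2** — `<path>` closed polygon, stroke `#ff0000` → cut (S956, F1089). Machine vertices: (185.6873,46.1897) → (166.8528,29.2347) → (151.0072,93.7690) → (47.3031,63.5014) → (147.4123,82.9966) → (185.6873,46.1897). Closed: final G1 returns to the first vertex.

**Shape 3** — `<path>` cubic bezier, stroke `#ff0000` → cut (S956, F1089). Control points (SVG): P0=(234.4579,15.1572), P1=(261.3745,-8.2482), P2=(276.6399,42.6404), P3=(295.4204,26.1689); sampled at t=k/8. Machine vertices: (234.4579,85.2754) → (244.0351,90.8466) → (252.6977,91.1127) → (260.6235,87.7337) → (267.9902,82.3698) → (274.9755,76.6808) → (281.7571,72.3267) → (288.5129,70.9677) → (295.4204,74.2637). Open path.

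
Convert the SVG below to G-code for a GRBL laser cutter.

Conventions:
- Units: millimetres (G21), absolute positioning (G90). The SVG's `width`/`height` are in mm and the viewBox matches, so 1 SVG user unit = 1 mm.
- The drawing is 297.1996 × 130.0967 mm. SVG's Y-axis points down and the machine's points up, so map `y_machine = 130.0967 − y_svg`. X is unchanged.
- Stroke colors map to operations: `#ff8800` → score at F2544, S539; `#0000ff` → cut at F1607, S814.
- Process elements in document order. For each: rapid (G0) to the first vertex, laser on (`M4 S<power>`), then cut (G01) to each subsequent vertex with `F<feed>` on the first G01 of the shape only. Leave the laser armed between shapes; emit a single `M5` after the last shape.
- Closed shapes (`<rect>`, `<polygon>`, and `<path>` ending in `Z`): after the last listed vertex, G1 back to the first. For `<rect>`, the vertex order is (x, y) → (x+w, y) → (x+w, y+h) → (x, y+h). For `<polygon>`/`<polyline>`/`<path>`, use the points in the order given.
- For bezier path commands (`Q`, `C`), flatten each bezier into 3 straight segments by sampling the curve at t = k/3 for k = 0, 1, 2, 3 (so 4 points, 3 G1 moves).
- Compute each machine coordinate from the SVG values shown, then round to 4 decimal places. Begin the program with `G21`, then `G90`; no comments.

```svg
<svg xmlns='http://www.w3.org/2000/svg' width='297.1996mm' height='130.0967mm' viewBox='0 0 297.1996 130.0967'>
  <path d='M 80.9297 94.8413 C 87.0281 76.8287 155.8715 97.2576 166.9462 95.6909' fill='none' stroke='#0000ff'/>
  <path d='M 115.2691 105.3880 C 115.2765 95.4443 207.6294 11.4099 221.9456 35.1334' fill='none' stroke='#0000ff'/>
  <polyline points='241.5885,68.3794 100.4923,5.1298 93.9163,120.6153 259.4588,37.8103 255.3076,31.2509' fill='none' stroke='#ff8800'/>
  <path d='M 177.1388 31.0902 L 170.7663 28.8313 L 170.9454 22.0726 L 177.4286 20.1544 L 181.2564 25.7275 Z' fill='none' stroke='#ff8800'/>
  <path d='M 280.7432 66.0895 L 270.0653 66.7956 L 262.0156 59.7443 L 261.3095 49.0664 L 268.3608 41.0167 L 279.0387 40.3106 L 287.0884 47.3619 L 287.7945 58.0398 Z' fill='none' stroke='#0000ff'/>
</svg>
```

viewBox `0 0 297.1996 130.0967` with mm width/height → 1 unit = 1 mm. Flip: y_m = 130.0967 − y_svg.

**Shape 1** — `<path>` cubic bezier, stroke `#0000ff` → cut (S814, F1607). Control points (SVG): P0=(80.9297,94.8413), P1=(87.0281,76.8287), P2=(155.8715,97.2576), P3=(166.9462,95.6909); sampled at t=k/3. Machine vertices: (80.9297,35.2554) → (103.4796,42.6926) → (141.0787,37.9326) → (166.9462,34.4058). Open path.

**Shape 2** — `<path>` cubic bezier, stroke `#0000ff` → cut (S814, F1607). Control points (SVG): P0=(115.2691,105.3880), P1=(115.2765,95.4443), P2=(207.6294,11.4099), P3=(221.9456,35.1334); sampled at t=k/3. Machine vertices: (115.2691,24.7087) → (139.7479,52.6142) → (187.9276,89.5026) → (221.9456,94.9633). Open path.

**Shape 3** — `<polyline>` open polyline, stroke `#ff8800` → score (S539, F2544). Machine vertices: (241.5885,61.7173) → (100.4923,124.9669) → (93.9163,9.4814) → (259.4588,92.2864) → (255.3076,98.8458). Open path.

**Shape 4** — `<path>` regular polygon, stroke `#ff8800` → score (S539, F2544). Machine vertices: (177.1388,99.0065) → (170.7663,101.2654) → (170.9454,108.0241) → (177.4286,109.9423) → (181.2564,104.3692) → (177.1388,99.0065). Closed: final G1 returns to the first vertex.

**Shape 5** — `<path>` regular polygon, stroke `#0000ff` → cut (S814, F1607). Machine vertices: (280.7432,64.0072) → (270.0653,63.3011) → (262.0156,70.3524) → (261.3095,81.0303) → (268.3608,89.0800) → (279.0387,89.7861) → (287.0884,82.7348) → (287.7945,72.0569) → (280.7432,64.0072). Closed: final G1 returns to the first vertex.

G21
G90
G0 X80.9297 Y35.2554
M4 S814
G01 X103.4796 Y42.6926 F1607
G01 X141.0787 Y37.9326
G01 X166.9462 Y34.4058
G0 X115.2691 Y24.7087
M4 S814
G01 X139.7479 Y52.6142 F1607
G01 X187.9276 Y89.5026
G01 X221.9456 Y94.9633
G0 X241.5885 Y61.7173
M4 S539
G01 X100.4923 Y124.9669 F2544
G01 X93.9163 Y9.4814
G01 X259.4588 Y92.2864
G01 X255.3076 Y98.8458
G0 X177.1388 Y99.0065
M4 S539
G01 X170.7663 Y101.2654 F2544
G01 X170.9454 Y108.0241
G01 X177.4286 Y109.9423
G01 X181.2564 Y104.3692
G01 X177.1388 Y99.0065
G0 X280.7432 Y64.0072
M4 S814
G01 X270.0653 Y63.3011 F1607
G01 X262.0156 Y70.3524
G01 X261.3095 Y81.0303
G01 X268.3608 Y89.0800
G01 X279.0387 Y89.7861
G01 X287.0884 Y82.7348
G01 X287.7945 Y72.0569
G01 X280.7432 Y64.0072
M5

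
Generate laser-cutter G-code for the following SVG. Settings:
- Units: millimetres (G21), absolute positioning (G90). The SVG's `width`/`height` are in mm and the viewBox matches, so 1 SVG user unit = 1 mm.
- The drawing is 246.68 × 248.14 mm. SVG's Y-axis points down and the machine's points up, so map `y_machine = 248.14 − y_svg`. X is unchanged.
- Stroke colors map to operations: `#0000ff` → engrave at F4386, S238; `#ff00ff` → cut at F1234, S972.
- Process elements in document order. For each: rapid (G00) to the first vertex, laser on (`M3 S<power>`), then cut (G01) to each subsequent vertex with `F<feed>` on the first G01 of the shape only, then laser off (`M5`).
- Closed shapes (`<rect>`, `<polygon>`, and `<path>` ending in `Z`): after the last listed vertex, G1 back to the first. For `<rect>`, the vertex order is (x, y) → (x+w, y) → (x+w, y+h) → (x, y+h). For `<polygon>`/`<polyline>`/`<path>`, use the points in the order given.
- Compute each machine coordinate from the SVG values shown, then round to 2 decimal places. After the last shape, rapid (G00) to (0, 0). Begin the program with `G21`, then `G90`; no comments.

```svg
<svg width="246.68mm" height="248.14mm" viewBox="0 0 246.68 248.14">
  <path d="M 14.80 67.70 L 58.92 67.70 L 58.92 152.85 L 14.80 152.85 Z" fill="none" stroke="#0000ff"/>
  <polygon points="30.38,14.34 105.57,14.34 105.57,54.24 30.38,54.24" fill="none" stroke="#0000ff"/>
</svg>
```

G21
G90
G00 X14.80 Y180.44
M3 S238
G01 X58.92 Y180.44 F4386
G01 X58.92 Y95.29
G01 X14.80 Y95.29
G01 X14.80 Y180.44
M5
G00 X30.38 Y233.80
M3 S238
G01 X105.57 Y233.80 F4386
G01 X105.57 Y193.90
G01 X30.38 Y193.90
G01 X30.38 Y233.80
M5
G00 X0.00 Y0.00

1 u = 1 mm; y_m = 248.14 − y.

[1] `<path>` rectangle, #0000ff→engrave S238 F4386: (14.80,180.44) → (58.92,180.44) → (58.92,95.29) → (14.80,95.29) → (14.80,180.44) (closed)

[2] `<polygon>` rectangle, #0000ff→engrave S238 F4386: (30.38,233.80) → (105.57,233.80) → (105.57,193.90) → (30.38,193.90) → (30.38,233.80) (closed)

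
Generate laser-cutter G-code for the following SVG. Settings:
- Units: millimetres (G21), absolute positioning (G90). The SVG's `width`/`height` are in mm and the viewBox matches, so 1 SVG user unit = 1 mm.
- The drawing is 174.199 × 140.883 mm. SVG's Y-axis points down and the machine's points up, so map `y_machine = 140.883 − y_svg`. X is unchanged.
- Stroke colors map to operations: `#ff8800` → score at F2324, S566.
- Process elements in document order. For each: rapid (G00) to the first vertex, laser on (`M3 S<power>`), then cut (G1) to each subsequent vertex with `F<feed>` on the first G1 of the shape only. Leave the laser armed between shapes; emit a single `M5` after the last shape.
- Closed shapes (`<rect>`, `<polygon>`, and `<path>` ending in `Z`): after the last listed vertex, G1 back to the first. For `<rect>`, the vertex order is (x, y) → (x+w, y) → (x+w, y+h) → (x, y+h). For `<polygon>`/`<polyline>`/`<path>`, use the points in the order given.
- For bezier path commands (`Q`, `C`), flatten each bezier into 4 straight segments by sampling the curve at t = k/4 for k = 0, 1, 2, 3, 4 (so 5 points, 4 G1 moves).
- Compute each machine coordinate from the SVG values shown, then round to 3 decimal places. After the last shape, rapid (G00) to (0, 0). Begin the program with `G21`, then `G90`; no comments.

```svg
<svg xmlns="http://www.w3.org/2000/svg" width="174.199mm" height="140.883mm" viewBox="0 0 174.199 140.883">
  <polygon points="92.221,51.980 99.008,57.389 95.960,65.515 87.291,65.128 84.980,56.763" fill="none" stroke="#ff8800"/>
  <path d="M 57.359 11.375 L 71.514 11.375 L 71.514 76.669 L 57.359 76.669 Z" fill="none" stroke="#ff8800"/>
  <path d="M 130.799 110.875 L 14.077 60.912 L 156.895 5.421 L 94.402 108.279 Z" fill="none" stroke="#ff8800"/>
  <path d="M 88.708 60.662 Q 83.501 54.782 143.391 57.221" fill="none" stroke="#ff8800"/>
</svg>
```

G21
G90
G00 X92.221 Y88.903
M3 S566
G1 X99.008 Y83.494 F2324
G1 X95.960 Y75.368
G1 X87.291 Y75.755
G1 X84.980 Y84.120
G1 X92.221 Y88.903
G00 X57.359 Y129.508
M3 S566
G1 X71.514 Y129.508 F2324
G1 X71.514 Y64.214
G1 X57.359 Y64.214
G1 X57.359 Y129.508
G00 X130.799 Y30.008
M3 S566
G1 X14.077 Y79.971 F2324
G1 X156.895 Y135.462
G1 X94.402 Y32.604
G1 X130.799 Y30.008
G00 X88.708 Y80.221
M3 S566
G1 X90.173 Y82.641 F2324
G1 X99.775 Y84.021
G1 X117.515 Y84.362
G1 X143.391 Y83.662
M5
G00 X0.000 Y0.000

viewBox `0 0 174.199 140.883` with mm width/height → 1 unit = 1 mm. Flip: y_m = 140.883 − y_svg.

**Shape 1** — `<polygon>` regular polygon, stroke `#ff8800` → score (S566, F2324). Machine vertices: (92.221,88.903) → (99.008,83.494) → (95.960,75.368) → (87.291,75.755) → (84.980,84.120) → (92.221,88.903). Closed: final G1 returns to the first vertex.

**Shape 2** — `<path>` rectangle, stroke `#ff8800` → score (S566, F2324). Machine vertices: (57.359,129.508) → (71.514,129.508) → (71.514,64.214) → (57.359,64.214) → (57.359,129.508). Closed: final G1 returns to the first vertex.

**Shape 3** — `<path>` closed polygon, stroke `#ff8800` → score (S566, F2324). Machine vertices: (130.799,30.008) → (14.077,79.971) → (156.895,135.462) → (94.402,32.604) → (130.799,30.008). Closed: final G1 returns to the first vertex.

**Shape 4** — `<path>` quadratic bezier, stroke `#ff8800` → score (S566, F2324). Control points (SVG): P0=(88.708,60.662), P1=(83.501,54.782), P2=(143.391,57.221); sampled at t=k/4. Machine vertices: (88.708,80.221) → (90.173,82.641) → (99.775,84.021) → (117.515,84.362) → (143.391,83.662). Open path.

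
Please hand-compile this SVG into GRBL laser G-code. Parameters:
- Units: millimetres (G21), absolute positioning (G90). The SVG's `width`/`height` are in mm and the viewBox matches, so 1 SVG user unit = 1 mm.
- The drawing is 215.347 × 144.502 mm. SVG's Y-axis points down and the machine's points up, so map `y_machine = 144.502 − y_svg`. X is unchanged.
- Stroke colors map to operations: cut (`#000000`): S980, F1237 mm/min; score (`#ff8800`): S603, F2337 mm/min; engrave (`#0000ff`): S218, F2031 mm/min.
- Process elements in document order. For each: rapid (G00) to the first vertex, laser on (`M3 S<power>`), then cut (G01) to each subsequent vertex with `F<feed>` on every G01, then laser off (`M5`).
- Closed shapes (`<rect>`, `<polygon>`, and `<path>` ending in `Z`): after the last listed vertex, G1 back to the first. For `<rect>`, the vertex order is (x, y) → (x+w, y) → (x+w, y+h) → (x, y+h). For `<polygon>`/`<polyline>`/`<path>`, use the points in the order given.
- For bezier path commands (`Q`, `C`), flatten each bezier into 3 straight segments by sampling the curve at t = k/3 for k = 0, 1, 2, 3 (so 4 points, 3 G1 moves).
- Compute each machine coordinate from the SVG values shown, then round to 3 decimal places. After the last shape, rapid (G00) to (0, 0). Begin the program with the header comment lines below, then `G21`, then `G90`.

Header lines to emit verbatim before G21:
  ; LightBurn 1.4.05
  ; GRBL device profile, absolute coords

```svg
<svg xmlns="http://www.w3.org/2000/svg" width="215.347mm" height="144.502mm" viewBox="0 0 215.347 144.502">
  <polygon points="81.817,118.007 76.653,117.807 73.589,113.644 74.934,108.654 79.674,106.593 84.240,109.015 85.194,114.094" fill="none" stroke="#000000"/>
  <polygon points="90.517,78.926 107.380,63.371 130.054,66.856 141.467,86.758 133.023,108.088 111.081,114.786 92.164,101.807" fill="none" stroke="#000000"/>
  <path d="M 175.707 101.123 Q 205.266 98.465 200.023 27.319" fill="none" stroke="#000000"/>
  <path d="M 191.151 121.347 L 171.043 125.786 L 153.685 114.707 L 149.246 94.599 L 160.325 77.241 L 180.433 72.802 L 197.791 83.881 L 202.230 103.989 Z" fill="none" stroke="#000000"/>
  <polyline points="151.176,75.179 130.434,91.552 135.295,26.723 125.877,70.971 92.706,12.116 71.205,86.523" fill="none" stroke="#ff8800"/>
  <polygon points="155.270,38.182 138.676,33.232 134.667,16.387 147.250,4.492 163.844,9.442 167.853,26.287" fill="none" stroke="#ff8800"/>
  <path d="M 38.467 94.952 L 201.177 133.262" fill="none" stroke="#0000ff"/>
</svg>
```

1 u = 1 mm; y_m = 144.502 − y.

[1] `<polygon>` regular polygon, #000000→cut S980 F1237: (81.817,26.495) → (76.653,26.695) → (73.589,30.858) → (74.934,35.848) → (79.674,37.909) → (84.240,35.487) → (85.194,30.408) → (81.817,26.495) (closed)

[2] `<polygon>` regular polygon, #000000→cut S980 F1237: (90.517,65.576) → (107.380,81.131) → (130.054,77.646) → (141.467,57.744) → (133.023,36.414) → (111.081,29.716) → (92.164,42.695) → (90.517,65.576) (closed)

[3] `<path>` quadratic bezier, #000000→cut S980 F1237: (175.707,43.379) → (191.546,52.761) → (199.651,77.362) → (200.023,117.183)

[4] `<path>` regular polygon, #000000→cut S980 F1237: (191.151,23.155) → (171.043,18.716) → (153.685,29.795) → (149.246,49.903) → (160.325,67.261) → (180.433,71.700) → (197.791,60.621) → (202.230,40.513) → (191.151,23.155) (closed)

[5] `<polyline>` open polyline, #ff8800→score S603 F2337: (151.176,69.323) → (130.434,52.950) → (135.295,117.779) → (125.877,73.531) → (92.706,132.386) → (71.205,57.979)

[6] `<polygon>` regular polygon, #ff8800→score S603 F2337: (155.270,106.320) → (138.676,111.270) → (134.667,128.115) → (147.250,140.010) → (163.844,135.060) → (167.853,118.215) → (155.270,106.320) (closed)

[7] `<path>` line segment, #0000ff→engrave S218 F2031: (38.467,49.550) → (201.177,11.240)

; LightBurn 1.4.05
; GRBL device profile, absolute coords
G21
G90
G00 X81.817 Y26.495
M3 S980
G01 X76.653 Y26.695 F1237
G01 X73.589 Y30.858 F1237
G01 X74.934 Y35.848 F1237
G01 X79.674 Y37.909 F1237
G01 X84.240 Y35.487 F1237
G01 X85.194 Y30.408 F1237
G01 X81.817 Y26.495 F1237
M5
G00 X90.517 Y65.576
M3 S980
G01 X107.380 Y81.131 F1237
G01 X130.054 Y77.646 F1237
G01 X141.467 Y57.744 F1237
G01 X133.023 Y36.414 F1237
G01 X111.081 Y29.716 F1237
G01 X92.164 Y42.695 F1237
G01 X90.517 Y65.576 F1237
M5
G00 X175.707 Y43.379
M3 S980
G01 X191.546 Y52.761 F1237
G01 X199.651 Y77.362 F1237
G01 X200.023 Y117.183 F1237
M5
G00 X191.151 Y23.155
M3 S980
G01 X171.043 Y18.716 F1237
G01 X153.685 Y29.795 F1237
G01 X149.246 Y49.903 F1237
G01 X160.325 Y67.261 F1237
G01 X180.433 Y71.700 F1237
G01 X197.791 Y60.621 F1237
G01 X202.230 Y40.513 F1237
G01 X191.151 Y23.155 F1237
M5
G00 X151.176 Y69.323
M3 S603
G01 X130.434 Y52.950 F2337
G01 X135.295 Y117.779 F2337
G01 X125.877 Y73.531 F2337
G01 X92.706 Y132.386 F2337
G01 X71.205 Y57.979 F2337
M5
G00 X155.270 Y106.320
M3 S603
G01 X138.676 Y111.270 F2337
G01 X134.667 Y128.115 F2337
G01 X147.250 Y140.010 F2337
G01 X163.844 Y135.060 F2337
G01 X167.853 Y118.215 F2337
G01 X155.270 Y106.320 F2337
M5
G00 X38.467 Y49.550
M3 S218
G01 X201.177 Y11.240 F2031
M5
G00 X0.000 Y0.000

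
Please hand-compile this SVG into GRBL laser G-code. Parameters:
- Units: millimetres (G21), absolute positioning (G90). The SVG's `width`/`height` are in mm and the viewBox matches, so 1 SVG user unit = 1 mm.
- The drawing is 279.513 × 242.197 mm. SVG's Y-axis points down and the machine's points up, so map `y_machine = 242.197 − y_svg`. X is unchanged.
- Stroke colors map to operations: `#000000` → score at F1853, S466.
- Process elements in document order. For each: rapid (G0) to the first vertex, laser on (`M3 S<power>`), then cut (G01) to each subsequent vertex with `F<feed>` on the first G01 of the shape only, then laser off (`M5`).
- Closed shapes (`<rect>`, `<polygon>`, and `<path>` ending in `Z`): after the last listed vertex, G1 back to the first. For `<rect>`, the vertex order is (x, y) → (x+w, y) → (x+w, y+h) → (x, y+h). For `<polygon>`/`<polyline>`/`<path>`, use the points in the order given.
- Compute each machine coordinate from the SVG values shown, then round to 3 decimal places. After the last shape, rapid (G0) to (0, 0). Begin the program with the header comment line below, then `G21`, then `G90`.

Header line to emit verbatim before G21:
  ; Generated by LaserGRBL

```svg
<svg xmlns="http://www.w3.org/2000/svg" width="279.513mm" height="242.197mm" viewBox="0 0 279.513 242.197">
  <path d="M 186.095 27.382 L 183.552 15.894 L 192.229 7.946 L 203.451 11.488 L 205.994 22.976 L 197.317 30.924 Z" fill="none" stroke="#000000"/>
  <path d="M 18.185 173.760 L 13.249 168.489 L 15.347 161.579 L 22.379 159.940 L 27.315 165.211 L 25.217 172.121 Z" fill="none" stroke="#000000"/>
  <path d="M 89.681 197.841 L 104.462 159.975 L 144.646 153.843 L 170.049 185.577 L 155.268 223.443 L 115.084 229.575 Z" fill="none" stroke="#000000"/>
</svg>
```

1 u = 1 mm; y_m = 242.197 − y.

[1] `<path>` regular polygon, #000000→score S466 F1853: (186.095,214.815) → (183.552,226.303) → (192.229,234.251) → (203.451,230.709) → (205.994,219.221) → (197.317,211.273) → (186.095,214.815) (closed)

[2] `<path>` regular polygon, #000000→score S466 F1853: (18.185,68.437) → (13.249,73.708) → (15.347,80.618) → (22.379,82.257) → (27.315,76.986) → (25.217,70.076) → (18.185,68.437) (closed)

[3] `<path>` regular polygon, #000000→score S466 F1853: (89.681,44.356) → (104.462,82.222) → (144.646,88.354) → (170.049,56.620) → (155.268,18.754) → (115.084,12.622) → (89.681,44.356) (closed)

; Generated by LaserGRBL
G21
G90
G0 X186.095 Y214.815
M3 S466
G01 X183.552 Y226.303 F1853
G01 X192.229 Y234.251
G01 X203.451 Y230.709
G01 X205.994 Y219.221
G01 X197.317 Y211.273
G01 X186.095 Y214.815
M5
G0 X18.185 Y68.437
M3 S466
G01 X13.249 Y73.708 F1853
G01 X15.347 Y80.618
G01 X22.379 Y82.257
G01 X27.315 Y76.986
G01 X25.217 Y70.076
G01 X18.185 Y68.437
M5
G0 X89.681 Y44.356
M3 S466
G01 X104.462 Y82.222 F1853
G01 X144.646 Y88.354
G01 X170.049 Y56.620
G01 X155.268 Y18.754
G01 X115.084 Y12.622
G01 X89.681 Y44.356
M5
G0 X0.000 Y0.000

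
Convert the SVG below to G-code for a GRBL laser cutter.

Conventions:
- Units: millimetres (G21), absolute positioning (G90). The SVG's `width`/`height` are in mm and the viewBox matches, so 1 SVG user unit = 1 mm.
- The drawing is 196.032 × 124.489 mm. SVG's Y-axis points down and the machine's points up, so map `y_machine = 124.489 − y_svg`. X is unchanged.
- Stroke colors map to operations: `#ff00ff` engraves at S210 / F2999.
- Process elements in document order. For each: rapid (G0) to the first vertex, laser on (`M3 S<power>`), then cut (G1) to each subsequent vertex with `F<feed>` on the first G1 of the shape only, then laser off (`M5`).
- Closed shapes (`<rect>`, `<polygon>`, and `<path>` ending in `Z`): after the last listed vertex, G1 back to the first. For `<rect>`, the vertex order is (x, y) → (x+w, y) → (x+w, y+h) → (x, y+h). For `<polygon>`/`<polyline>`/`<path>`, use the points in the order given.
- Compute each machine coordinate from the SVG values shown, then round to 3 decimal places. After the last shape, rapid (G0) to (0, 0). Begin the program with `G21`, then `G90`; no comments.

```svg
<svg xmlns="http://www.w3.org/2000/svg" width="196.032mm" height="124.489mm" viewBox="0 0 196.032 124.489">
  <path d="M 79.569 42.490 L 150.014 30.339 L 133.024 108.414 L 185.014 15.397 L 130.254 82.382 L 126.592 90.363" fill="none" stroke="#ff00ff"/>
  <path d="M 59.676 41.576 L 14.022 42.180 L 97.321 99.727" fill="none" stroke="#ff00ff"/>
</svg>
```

G21
G90
G0 X79.569 Y81.999
M3 S210
G1 X150.014 Y94.150 F2999
G1 X133.024 Y16.075
G1 X185.014 Y109.092
G1 X130.254 Y42.107
G1 X126.592 Y34.126
M5
G0 X59.676 Y82.913
M3 S210
G1 X14.022 Y82.309 F2999
G1 X97.321 Y24.762
M5
G0 X0.000 Y0.000

viewBox `0 0 196.032 124.489` with mm width/height → 1 unit = 1 mm. Flip: y_m = 124.489 − y_svg.

**Shape 1** — `<path>` open polyline, stroke `#ff00ff` → engrave (S210, F2999). Machine vertices: (79.569,81.999) → (150.014,94.150) → (133.024,16.075) → (185.014,109.092) → (130.254,42.107) → (126.592,34.126). Open path.

**Shape 2** — `<path>` open polyline, stroke `#ff00ff` → engrave (S210, F2999). Machine vertices: (59.676,82.913) → (14.022,82.309) → (97.321,24.762). Open path.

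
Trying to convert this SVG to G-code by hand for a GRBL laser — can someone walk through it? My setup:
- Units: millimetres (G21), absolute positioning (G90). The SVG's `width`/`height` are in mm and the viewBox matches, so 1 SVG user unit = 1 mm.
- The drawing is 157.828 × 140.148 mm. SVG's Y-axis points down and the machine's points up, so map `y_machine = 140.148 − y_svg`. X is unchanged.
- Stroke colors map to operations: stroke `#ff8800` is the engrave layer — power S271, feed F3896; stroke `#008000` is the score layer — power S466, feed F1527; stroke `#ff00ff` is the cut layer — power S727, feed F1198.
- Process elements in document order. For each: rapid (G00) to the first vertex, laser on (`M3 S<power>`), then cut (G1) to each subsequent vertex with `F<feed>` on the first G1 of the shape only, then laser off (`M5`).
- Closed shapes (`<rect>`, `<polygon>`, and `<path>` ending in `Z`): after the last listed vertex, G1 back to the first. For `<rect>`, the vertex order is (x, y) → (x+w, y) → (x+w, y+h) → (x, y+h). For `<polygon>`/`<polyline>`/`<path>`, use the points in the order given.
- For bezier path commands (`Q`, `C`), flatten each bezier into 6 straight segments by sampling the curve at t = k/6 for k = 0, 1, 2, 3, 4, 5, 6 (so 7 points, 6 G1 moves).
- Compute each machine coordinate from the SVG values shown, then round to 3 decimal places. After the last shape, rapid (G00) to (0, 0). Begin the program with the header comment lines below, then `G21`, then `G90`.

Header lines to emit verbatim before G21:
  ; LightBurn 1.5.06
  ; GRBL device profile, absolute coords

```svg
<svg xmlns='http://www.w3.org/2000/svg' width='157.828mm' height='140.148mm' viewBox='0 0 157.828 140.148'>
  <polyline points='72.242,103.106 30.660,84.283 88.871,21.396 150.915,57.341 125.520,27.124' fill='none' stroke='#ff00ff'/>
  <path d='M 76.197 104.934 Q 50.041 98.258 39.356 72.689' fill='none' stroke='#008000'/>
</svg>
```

viewBox `0 0 157.828 140.148` with mm width/height → 1 unit = 1 mm. Flip: y_m = 140.148 − y_svg.

**Shape 1** — `<polyline>` open polyline, stroke `#ff00ff` → cut (S727, F1198). Machine vertices: (72.242,37.042) → (30.660,55.865) → (88.871,118.752) → (150.915,82.807) → (125.520,113.024). Open path.

**Shape 2** — `<path>` quadratic bezier, stroke `#008000` → score (S466, F1527). Control points (SVG): P0=(76.197,104.934), P1=(50.041,98.258), P2=(39.356,72.689); sampled at t=k/6. Machine vertices: (76.197,35.214) → (67.908,37.964) → (60.479,41.764) → (53.909,46.613) → (48.198,52.512) → (43.347,59.461) → (39.356,67.459). Open path.

; LightBurn 1.5.06
; GRBL device profile, absolute coords
G21
G90
G00 X72.242 Y37.042
M3 S727
G1 X30.660 Y55.865 F1198
G1 X88.871 Y118.752
G1 X150.915 Y82.807
G1 X125.520 Y113.024
M5
G00 X76.197 Y35.214
M3 S466
G1 X67.908 Y37.964 F1527
G1 X60.479 Y41.764
G1 X53.909 Y46.613
G1 X48.198 Y52.512
G1 X43.347 Y59.461
G1 X39.356 Y67.459
M5
G00 X0.000 Y0.000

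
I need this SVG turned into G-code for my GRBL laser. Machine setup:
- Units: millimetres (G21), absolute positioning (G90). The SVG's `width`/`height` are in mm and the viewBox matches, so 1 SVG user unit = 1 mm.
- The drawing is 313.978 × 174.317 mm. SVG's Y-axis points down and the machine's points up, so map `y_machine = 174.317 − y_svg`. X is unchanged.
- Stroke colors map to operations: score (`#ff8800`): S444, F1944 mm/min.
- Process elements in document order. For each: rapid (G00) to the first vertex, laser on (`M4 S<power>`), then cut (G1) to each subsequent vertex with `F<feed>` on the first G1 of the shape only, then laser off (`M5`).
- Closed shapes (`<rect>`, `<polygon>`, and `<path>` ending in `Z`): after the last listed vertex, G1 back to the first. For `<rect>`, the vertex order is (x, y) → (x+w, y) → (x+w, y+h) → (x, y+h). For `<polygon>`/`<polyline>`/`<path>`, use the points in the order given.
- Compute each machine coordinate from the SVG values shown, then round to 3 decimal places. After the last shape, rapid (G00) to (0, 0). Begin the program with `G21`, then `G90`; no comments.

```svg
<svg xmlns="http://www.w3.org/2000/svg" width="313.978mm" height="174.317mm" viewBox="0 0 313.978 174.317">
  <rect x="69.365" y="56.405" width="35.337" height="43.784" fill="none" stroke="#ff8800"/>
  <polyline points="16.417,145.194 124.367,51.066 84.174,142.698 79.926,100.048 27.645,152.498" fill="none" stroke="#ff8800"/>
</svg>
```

1 u = 1 mm; y_m = 174.317 − y.

[1] `<rect>` rectangle, #ff8800→score S444 F1944: (69.365,117.912) → (104.702,117.912) → (104.702,74.128) → (69.365,74.128) → (69.365,117.912) (closed)

[2] `<polyline>` open polyline, #ff8800→score S444 F1944: (16.417,29.123) → (124.367,123.251) → (84.174,31.619) → (79.926,74.269) → (27.645,21.819)

G21
G90
G00 X69.365 Y117.912
M4 S444
G1 X104.702 Y117.912 F1944
G1 X104.702 Y74.128
G1 X69.365 Y74.128
G1 X69.365 Y117.912
M5
G00 X16.417 Y29.123
M4 S444
G1 X124.367 Y123.251 F1944
G1 X84.174 Y31.619
G1 X79.926 Y74.269
G1 X27.645 Y21.819
M5
G00 X0.000 Y0.000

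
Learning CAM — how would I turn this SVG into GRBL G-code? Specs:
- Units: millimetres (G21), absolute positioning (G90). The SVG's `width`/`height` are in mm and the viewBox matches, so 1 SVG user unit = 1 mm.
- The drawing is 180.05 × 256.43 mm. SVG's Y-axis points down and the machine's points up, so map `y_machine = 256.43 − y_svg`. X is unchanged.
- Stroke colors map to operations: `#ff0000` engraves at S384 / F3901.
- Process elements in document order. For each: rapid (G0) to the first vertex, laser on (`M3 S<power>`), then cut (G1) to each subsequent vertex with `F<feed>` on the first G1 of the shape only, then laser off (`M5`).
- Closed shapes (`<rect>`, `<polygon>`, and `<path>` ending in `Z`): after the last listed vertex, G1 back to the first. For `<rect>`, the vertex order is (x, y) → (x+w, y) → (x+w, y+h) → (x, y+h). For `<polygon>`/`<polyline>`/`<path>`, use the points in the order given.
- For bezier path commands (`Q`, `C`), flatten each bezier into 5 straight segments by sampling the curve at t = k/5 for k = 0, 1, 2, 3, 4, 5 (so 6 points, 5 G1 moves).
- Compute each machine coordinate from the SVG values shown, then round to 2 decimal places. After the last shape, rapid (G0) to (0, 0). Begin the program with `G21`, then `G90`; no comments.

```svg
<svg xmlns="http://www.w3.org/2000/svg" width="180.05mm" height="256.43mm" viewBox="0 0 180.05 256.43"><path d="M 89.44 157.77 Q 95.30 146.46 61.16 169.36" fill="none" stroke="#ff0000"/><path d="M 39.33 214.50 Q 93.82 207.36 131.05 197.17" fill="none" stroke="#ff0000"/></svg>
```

G21
G90
G0 X89.44 Y98.66
M3 S384
G1 X90.18 Y101.82 F3901
G1 X87.73 Y102.23
G1 X82.07 Y99.92
G1 X73.22 Y94.86
G1 X61.16 Y87.07
M5
G0 X39.33 Y41.93
M3 S384
G1 X60.44 Y44.91 F3901
G1 X80.16 Y48.13
G1 X98.50 Y51.60
G1 X115.47 Y55.31
G1 X131.05 Y59.26
M5
G0 X0.00 Y0.00

1 u = 1 mm; y_m = 256.43 − y.

[1] `<path>` quadratic bezier, #ff0000→engrave S384 F3901: (89.44,98.66) → (90.18,101.82) → (87.73,102.23) → (82.07,99.92) → (73.22,94.86) → (61.16,87.07)

[2] `<path>` quadratic bezier, #ff0000→engrave S384 F3901: (39.33,41.93) → (60.44,44.91) → (80.16,48.13) → (98.50,51.60) → (115.47,55.31) → (131.05,59.26)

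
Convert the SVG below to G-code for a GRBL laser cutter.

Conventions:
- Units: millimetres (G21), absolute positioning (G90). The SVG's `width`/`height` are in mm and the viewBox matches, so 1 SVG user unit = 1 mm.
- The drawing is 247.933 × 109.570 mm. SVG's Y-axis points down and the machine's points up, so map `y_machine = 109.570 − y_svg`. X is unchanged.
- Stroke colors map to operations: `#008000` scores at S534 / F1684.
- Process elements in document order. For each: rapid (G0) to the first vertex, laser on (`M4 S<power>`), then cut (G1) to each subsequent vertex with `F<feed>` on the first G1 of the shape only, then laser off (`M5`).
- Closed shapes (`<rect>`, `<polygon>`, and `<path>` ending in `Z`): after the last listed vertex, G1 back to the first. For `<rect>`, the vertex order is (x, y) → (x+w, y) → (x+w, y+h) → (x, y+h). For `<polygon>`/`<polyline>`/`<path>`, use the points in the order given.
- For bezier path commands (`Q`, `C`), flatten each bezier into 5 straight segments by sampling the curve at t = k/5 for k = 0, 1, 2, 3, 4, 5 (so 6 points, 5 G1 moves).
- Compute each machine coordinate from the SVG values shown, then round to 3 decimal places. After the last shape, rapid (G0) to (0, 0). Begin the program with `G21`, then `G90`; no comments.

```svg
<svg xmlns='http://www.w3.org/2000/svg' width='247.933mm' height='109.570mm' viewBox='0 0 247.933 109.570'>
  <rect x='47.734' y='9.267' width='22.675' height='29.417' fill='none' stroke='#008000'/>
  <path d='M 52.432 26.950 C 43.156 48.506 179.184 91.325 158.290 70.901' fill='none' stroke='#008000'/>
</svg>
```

1 u = 1 mm; y_m = 109.570 − y.

[1] `<rect>` rectangle, #008000→score S534 F1684: (47.734,100.303) → (70.409,100.303) → (70.409,70.886) → (47.734,70.886) → (47.734,100.303) (closed)

[2] `<path>` cubic bezier, #008000→score S534 F1684: (52.432,82.620) → (61.885,67.811) → (91.704,51.955) → (127.383,39.108) → (154.414,33.328) → (158.290,38.669)

G21
G90
G0 X47.734 Y100.303
M4 S534
G1 X70.409 Y100.303 F1684
G1 X70.409 Y70.886
G1 X47.734 Y70.886
G1 X47.734 Y100.303
M5
G0 X52.432 Y82.620
M4 S534
G1 X61.885 Y67.811 F1684
G1 X91.704 Y51.955
G1 X127.383 Y39.108
G1 X154.414 Y33.328
G1 X158.290 Y38.669
M5
G0 X0.000 Y0.000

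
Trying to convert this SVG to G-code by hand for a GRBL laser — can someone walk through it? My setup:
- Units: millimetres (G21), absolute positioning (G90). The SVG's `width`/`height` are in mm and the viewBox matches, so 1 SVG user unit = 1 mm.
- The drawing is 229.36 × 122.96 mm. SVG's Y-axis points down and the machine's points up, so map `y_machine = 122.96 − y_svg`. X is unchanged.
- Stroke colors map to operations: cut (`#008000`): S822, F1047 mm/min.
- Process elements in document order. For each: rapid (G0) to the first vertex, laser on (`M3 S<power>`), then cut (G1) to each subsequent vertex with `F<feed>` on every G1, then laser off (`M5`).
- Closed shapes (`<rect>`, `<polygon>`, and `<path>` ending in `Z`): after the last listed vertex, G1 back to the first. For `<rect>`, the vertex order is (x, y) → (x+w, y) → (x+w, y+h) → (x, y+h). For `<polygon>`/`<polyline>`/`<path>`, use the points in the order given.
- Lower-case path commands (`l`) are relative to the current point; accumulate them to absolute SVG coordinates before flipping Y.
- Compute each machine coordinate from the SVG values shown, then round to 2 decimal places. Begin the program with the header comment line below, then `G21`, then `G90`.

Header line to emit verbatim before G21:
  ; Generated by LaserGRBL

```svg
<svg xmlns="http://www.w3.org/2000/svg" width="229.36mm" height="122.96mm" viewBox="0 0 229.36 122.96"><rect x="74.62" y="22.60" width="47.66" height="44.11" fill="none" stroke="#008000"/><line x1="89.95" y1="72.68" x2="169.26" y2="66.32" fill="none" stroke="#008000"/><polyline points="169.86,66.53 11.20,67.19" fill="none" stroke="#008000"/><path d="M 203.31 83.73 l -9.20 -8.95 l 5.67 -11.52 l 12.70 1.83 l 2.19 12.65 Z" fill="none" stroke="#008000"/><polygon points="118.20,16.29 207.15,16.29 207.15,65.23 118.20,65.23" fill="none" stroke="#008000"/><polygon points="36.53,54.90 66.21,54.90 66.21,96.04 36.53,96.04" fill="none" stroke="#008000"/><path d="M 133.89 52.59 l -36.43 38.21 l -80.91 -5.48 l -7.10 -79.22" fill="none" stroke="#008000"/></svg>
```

1 u = 1 mm; y_m = 122.96 − y.

[1] `<rect>` rectangle, #008000→cut S822 F1047: (74.62,100.36) → (122.28,100.36) → (122.28,56.25) → (74.62,56.25) → (74.62,100.36) (closed)

[2] `<line>` line segment, #008000→cut S822 F1047: (89.95,50.28) → (169.26,56.64)

[3] `<polyline>` line segment, #008000→cut S822 F1047: (169.86,56.43) → (11.20,55.77)

[4] `<path>` regular polygon, #008000→cut S822 F1047: (203.31,39.23) → (194.11,48.18) → (199.78,59.70) → (212.48,57.87) → (214.67,45.22) → (203.31,39.23) (closed)

[5] `<polygon>` rectangle, #008000→cut S822 F1047: (118.20,106.67) → (207.15,106.67) → (207.15,57.73) → (118.20,57.73) → (118.20,106.67) (closed)

[6] `<polygon>` rectangle, #008000→cut S822 F1047: (36.53,68.06) → (66.21,68.06) → (66.21,26.92) → (36.53,26.92) → (36.53,68.06) (closed)

[7] `<path>` open polyline, #008000→cut S822 F1047: (133.89,70.37) → (97.46,32.16) → (16.55,37.64) → (9.45,116.86)

; Generated by LaserGRBL
G21
G90
G0 X74.62 Y100.36
M3 S822
G1 X122.28 Y100.36 F1047
G1 X122.28 Y56.25 F1047
G1 X74.62 Y56.25 F1047
G1 X74.62 Y100.36 F1047
M5
G0 X89.95 Y50.28
M3 S822
G1 X169.26 Y56.64 F1047
M5
G0 X169.86 Y56.43
M3 S822
G1 X11.20 Y55.77 F1047
M5
G0 X203.31 Y39.23
M3 S822
G1 X194.11 Y48.18 F1047
G1 X199.78 Y59.70 F1047
G1 X212.48 Y57.87 F1047
G1 X214.67 Y45.22 F1047
G1 X203.31 Y39.23 F1047
M5
G0 X118.20 Y106.67
M3 S822
G1 X207.15 Y106.67 F1047
G1 X207.15 Y57.73 F1047
G1 X118.20 Y57.73 F1047
G1 X118.20 Y106.67 F1047
M5
G0 X36.53 Y68.06
M3 S822
G1 X66.21 Y68.06 F1047
G1 X66.21 Y26.92 F1047
G1 X36.53 Y26.92 F1047
G1 X36.53 Y68.06 F1047
M5
G0 X133.89 Y70.37
M3 S822
G1 X97.46 Y32.16 F1047
G1 X16.55 Y37.64 F1047
G1 X9.45 Y116.86 F1047
M5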